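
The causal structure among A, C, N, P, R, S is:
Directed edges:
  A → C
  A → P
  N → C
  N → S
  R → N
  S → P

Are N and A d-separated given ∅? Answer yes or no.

Bayes-Ball from N | ∅ reaches {C,P,R,S}.
A ∉ reach(N|∅) ⇒ N ⊥ A | ∅.

Yes — N ⊥ A | ∅.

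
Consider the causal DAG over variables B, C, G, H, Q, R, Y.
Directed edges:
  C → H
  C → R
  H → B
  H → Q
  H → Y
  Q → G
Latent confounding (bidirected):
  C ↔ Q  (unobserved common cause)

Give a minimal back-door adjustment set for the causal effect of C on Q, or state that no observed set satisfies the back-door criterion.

desc(C)\{C}={B,G,H,Q,R,Y}; candidates ⊆ {—}.
C↔Q: latent back-door arc(s) into C.
size 0: {}; under {} C still reaches {G,Q} ∋ Q.
C↔Q cannot be blocked by any observed set — no back-door set.

C→Q: no observed back-door set.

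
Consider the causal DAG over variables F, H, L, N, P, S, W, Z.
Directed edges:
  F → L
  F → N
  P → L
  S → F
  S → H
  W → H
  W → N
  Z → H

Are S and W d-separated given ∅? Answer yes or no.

Bayes-Ball from S | ∅ reaches {F,H,L,N}.
W ∉ reach(S|∅) ⇒ S ⊥ W | ∅.

Yes — S ⊥ W | ∅.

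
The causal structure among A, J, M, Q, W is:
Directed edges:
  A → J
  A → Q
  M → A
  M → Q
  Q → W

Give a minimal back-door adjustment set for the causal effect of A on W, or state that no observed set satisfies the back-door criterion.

A→W: minimal back-door set {M}.

desc(A)\{A}={J,Q,W}; candidates ⊆ {M}.
size 0: {}; under {} A still reaches {M,Q,W} ∋ W.
{M}: A⊥W given {M} in G with A→· removed — back-door holds.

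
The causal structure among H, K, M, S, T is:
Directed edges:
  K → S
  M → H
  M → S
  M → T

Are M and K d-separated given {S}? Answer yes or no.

No — M and K are d-connected given {S}.

Bayes-Ball from M | {S} reaches {H,K,T}.
K ∈ reach(M|{S}) ⇒ M ⊥̸ K | {S}.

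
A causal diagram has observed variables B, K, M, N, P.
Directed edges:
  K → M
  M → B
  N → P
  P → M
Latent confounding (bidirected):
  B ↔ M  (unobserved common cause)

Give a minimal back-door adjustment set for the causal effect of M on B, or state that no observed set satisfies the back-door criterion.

M→B: no observed back-door set.

desc(M)\{M}={B}; candidates ⊆ {K,N,P}.
M↔B: latent back-door arc(s) into M.
size 0: {}; under {} M still reaches {B,K,N,P} ∋ B.
size 1: {K}, {N}, {P}; under {K} M still reaches {B,N,P} ∋ B.
size 2: {K,N}, {K,P}, {N,P}; under {K,N} M still reaches {B,P} ∋ B.
M↔B cannot be blocked by any observed set — no back-door set.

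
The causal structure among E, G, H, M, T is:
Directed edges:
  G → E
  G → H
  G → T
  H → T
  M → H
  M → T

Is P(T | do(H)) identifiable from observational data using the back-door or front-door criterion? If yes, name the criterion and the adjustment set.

P(T|do(H)): backdoor, adjust for {G, M}.

desc(H)\{H}={T}; candidates ⊆ {E,G,M}.
size 0: {}; under {} H still reaches {E,G,M,T} ∋ T.
size 1: {E}, {G}, {M}; under {E} H still reaches {G,M,T} ∋ T.
{G,M}: H⊥T given {G,M} in G with H→· removed — back-door holds.
P(T|do(H)) = Σ_{G,M} P(T|H,G,M)·P(G,M).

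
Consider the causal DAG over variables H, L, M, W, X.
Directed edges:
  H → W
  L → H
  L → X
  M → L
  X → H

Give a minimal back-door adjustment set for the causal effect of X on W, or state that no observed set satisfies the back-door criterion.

desc(X)\{X}={H,W}; candidates ⊆ {L,M}.
size 0: {}; under {} X still reaches {H,L,M,W} ∋ W.
{L}: X⊥W given {L} in G with X→· removed — back-door holds.

X→W: minimal back-door set {L}.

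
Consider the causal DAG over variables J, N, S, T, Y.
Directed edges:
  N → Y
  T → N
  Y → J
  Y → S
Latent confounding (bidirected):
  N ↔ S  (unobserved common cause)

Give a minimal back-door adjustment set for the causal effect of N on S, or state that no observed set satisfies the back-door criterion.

desc(N)\{N}={J,S,Y}; candidates ⊆ {T}.
N↔S: latent back-door arc(s) into N.
size 0: {}; under {} N still reaches {S,T} ∋ S.
size 1: {T}; under {T} N still reaches {S} ∋ S.
N↔S cannot be blocked by any observed set — no back-door set.

N→S: no observed back-door set.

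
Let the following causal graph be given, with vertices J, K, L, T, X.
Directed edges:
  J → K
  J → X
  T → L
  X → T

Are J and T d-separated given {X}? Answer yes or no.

Yes — J ⊥ T | {X}.

Bayes-Ball from J | {X} reaches {K}.
T ∉ reach(J|{X}) ⇒ J ⊥ T | {X}.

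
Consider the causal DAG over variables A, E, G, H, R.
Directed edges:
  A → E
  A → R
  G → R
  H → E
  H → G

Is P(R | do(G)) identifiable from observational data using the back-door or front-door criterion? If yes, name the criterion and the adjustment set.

P(R|do(G)): backdoor, adjust for ∅.

desc(G)\{G}={R}; candidates ⊆ {A,E,H}.
∅: G⊥R given ∅ in G with G→· removed — back-door holds.
P(R|do(G)) = P(R|G) — no adjustment needed.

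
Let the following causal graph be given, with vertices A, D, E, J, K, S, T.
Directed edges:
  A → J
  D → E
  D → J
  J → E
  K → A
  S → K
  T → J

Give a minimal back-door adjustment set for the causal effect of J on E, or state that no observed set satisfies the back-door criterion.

desc(J)\{J}={E}; candidates ⊆ {A,D,K,S,T}.
size 0: {}; under {} J still reaches {A,D,E,K,S,T} ∋ E.
{D}: J⊥E given {D} in G with J→· removed — back-door holds.

J→E: minimal back-door set {D}.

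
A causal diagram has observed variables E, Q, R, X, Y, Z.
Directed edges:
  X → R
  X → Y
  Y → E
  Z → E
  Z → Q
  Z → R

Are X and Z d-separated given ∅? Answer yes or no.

Bayes-Ball from X | ∅ reaches {E,R,Y}.
Z ∉ reach(X|∅) ⇒ X ⊥ Z | ∅.

Yes — X ⊥ Z | ∅.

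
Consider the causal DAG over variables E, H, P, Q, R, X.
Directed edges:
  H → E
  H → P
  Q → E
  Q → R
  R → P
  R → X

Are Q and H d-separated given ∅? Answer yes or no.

Bayes-Ball from Q | ∅ reaches {E,P,R,X}.
H ∉ reach(Q|∅) ⇒ Q ⊥ H | ∅.

Yes — Q ⊥ H | ∅.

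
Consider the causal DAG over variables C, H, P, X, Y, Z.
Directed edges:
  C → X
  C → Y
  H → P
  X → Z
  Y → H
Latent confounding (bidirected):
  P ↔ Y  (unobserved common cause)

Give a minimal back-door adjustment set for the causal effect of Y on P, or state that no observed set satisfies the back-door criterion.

desc(Y)\{Y}={H,P}; candidates ⊆ {C,X,Z}.
Y↔P: latent back-door arc(s) into Y.
size 0: {}; under {} Y still reaches {C,P,X,Z} ∋ P.
size 1: {C}, {X}, {Z}; under {C} Y still reaches {P} ∋ P.
size 2: {C,X}, {C,Z}, {X,Z}; under {C,X} Y still reaches {P} ∋ P.
Y↔P cannot be blocked by any observed set — no back-door set.

Y→P: no observed back-door set.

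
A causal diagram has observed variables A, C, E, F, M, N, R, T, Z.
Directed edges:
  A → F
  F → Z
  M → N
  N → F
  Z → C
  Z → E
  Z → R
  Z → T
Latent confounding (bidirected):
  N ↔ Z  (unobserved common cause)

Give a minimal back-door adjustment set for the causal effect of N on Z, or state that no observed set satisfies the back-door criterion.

desc(N)\{N}={C,E,F,R,T,Z}; candidates ⊆ {A,M}.
N↔Z: latent back-door arc(s) into N.
size 0: {}; under {} N still reaches {C,E,M,R,T,Z} ∋ Z.
size 1: {A}, {M}; under {A} N still reaches {C,E,M,R,T,Z} ∋ Z.
size 2: {A,M}; under {A,M} N still reaches {C,E,R,T,Z} ∋ Z.
N↔Z cannot be blocked by any observed set — no back-door set.

N→Z: no observed back-door set.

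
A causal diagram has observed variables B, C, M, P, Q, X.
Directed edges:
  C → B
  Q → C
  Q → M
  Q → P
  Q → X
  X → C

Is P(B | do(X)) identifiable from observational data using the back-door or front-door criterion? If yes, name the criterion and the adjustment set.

desc(X)\{X}={B,C}; candidates ⊆ {M,P,Q}.
size 0: {}; under {} X still reaches {B,C,M,P,Q} ∋ B.
{Q}: X⊥B given {Q} in G with X→· removed — back-door holds.
P(B|do(X)) = Σ_{Q} P(B|X,Q)·P(Q).

P(B|do(X)): backdoor, adjust for {Q}.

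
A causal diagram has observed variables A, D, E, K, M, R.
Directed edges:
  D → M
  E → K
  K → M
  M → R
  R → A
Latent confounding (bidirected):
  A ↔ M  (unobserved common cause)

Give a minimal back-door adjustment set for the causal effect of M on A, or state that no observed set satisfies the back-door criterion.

M→A: no observed back-door set.

desc(M)\{M}={A,R}; candidates ⊆ {D,E,K}.
M↔A: latent back-door arc(s) into M.
size 0: {}; under {} M still reaches {A,D,E,K} ∋ A.
size 1: {D}, {E}, {K}; under {D} M still reaches {A,E,K} ∋ A.
size 2: {D,E}, {D,K}, {E,K}; under {D,E} M still reaches {A,K} ∋ A.
M↔A cannot be blocked by any observed set — no back-door set.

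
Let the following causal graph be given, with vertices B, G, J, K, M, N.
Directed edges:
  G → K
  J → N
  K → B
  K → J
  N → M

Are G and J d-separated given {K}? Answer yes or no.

Bayes-Ball from G | {K} reaches ∅.
J ∉ reach(G|{K}) ⇒ G ⊥ J | {K}.

Yes — G ⊥ J | {K}.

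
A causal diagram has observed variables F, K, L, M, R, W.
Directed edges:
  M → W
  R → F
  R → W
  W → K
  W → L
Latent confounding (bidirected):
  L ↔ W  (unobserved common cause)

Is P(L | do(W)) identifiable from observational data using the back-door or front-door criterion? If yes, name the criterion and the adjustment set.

P(L|do(W)): not identifiable (no BD/FD set).

desc(W)\{W}={K,L}; candidates ⊆ {F,M,R}.
W↔L: latent back-door arc(s) into W.
size 0: {}; under {} W still reaches {F,L,M,R} ∋ L.
size 1: {F}, {M}, {R}; under {F} W still reaches {L,M,R} ∋ L.
size 2: {F,M}, {F,R}, {M,R}; under {F,M} W still reaches {L,R} ∋ L.
W↔L cannot be blocked by any observed set — no back-door set.
No mediator lies on a directed W→…→L path.
Neither criterion identifies P(L|do(W)) in this graph.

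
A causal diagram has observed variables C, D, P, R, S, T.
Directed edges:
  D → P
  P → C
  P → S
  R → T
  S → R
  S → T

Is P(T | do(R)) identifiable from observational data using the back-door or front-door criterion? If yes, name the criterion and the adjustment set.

desc(R)\{R}={T}; candidates ⊆ {C,D,P,S}.
size 0: {}; under {} R still reaches {C,D,P,S,T} ∋ T.
{S}: R⊥T given {S} in G with R→· removed — back-door holds.
P(T|do(R)) = Σ_{S} P(T|R,S)·P(S).

P(T|do(R)): backdoor, adjust for {S}.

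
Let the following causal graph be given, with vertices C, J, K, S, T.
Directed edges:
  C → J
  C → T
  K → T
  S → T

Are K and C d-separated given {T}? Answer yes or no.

Bayes-Ball from K | {T} reaches {C,J,S}.
C ∈ reach(K|{T}) ⇒ K ⊥̸ C | {T}.

No — K and C are d-connected given {T}.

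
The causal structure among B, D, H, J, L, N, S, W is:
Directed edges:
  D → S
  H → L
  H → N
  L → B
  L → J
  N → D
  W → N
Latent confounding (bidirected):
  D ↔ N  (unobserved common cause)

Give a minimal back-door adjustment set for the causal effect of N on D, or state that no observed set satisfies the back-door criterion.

desc(N)\{N}={D,S}; candidates ⊆ {B,H,J,L,W}.
N↔D: latent back-door arc(s) into N.
size 0: {}; under {} N still reaches {B,D,H,J,L,S,W} ∋ D.
size 1: {B}, {H}, {J} …(+2); under {B} N still reaches {D,H,J,L,S,W} ∋ D.
size 2: {B,H}, {B,J}, {B,L} …(+7); under {B,H} N still reaches {D,S,W} ∋ D.
N↔D cannot be blocked by any observed set — no back-door set.

N→D: no observed back-door set.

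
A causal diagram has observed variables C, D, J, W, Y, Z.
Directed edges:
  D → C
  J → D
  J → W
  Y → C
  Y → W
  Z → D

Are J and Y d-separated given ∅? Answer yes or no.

Bayes-Ball from J | ∅ reaches {C,D,W}.
Y ∉ reach(J|∅) ⇒ J ⊥ Y | ∅.

Yes — J ⊥ Y | ∅.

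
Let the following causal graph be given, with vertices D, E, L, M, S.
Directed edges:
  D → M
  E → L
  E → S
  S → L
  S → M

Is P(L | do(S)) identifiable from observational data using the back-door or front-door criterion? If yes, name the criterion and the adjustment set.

P(L|do(S)): backdoor, adjust for {E}.

desc(S)\{S}={L,M}; candidates ⊆ {D,E}.
size 0: {}; under {} S still reaches {E,L} ∋ L.
{E}: S⊥L given {E} in G with S→· removed — back-door holds.
P(L|do(S)) = Σ_{E} P(L|S,E)·P(E).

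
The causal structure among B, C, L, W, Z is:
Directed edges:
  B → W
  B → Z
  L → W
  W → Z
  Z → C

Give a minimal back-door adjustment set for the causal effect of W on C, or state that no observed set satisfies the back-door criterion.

W→C: minimal back-door set {B}.

desc(W)\{W}={C,Z}; candidates ⊆ {B,L}.
size 0: {}; under {} W still reaches {B,C,L,Z} ∋ C.
{B}: W⊥C given {B} in G with W→· removed — back-door holds.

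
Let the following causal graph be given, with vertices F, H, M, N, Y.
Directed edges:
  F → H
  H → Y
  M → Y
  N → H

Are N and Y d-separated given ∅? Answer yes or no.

No — N and Y are d-connected given ∅.

Bayes-Ball from N | ∅ reaches {H,Y}.
Y ∈ reach(N|∅) ⇒ N ⊥̸ Y | ∅.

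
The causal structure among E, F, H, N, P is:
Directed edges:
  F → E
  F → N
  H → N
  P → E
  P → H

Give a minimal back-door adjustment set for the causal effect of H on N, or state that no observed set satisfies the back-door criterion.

desc(H)\{H}={N}; candidates ⊆ {E,F,P}.
∅: H⊥N given ∅ in G with H→· removed — back-door holds.

H→N: minimal back-door set ∅.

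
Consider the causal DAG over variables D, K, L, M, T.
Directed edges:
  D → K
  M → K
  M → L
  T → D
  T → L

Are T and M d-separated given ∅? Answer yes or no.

Bayes-Ball from T | ∅ reaches {D,K,L}.
M ∉ reach(T|∅) ⇒ T ⊥ M | ∅.

Yes — T ⊥ M | ∅.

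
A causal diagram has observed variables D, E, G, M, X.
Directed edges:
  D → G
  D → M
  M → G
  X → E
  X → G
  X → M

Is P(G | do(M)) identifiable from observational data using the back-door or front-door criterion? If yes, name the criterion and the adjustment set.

desc(M)\{M}={G}; candidates ⊆ {D,E,X}.
size 0: {}; under {} M still reaches {D,E,G,X} ∋ G.
size 1: {D}, {E}, {X}; under {D} M still reaches {E,G,X} ∋ G.
{D,X}: M⊥G given {D,X} in G with M→· removed — back-door holds.
P(G|do(M)) = Σ_{D,X} P(G|M,D,X)·P(D,X).

P(G|do(M)): backdoor, adjust for {D, X}.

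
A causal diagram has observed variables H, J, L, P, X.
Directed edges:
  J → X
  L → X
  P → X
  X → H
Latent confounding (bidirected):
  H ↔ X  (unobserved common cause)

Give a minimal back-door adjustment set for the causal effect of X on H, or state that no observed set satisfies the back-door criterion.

desc(X)\{X}={H}; candidates ⊆ {J,L,P}.
X↔H: latent back-door arc(s) into X.
size 0: {}; under {} X still reaches {H,J,L,P} ∋ H.
size 1: {J}, {L}, {P}; under {J} X still reaches {H,L,P} ∋ H.
size 2: {J,L}, {J,P}, {L,P}; under {J,L} X still reaches {H,P} ∋ H.
X↔H cannot be blocked by any observed set — no back-door set.

X→H: no observed back-door set.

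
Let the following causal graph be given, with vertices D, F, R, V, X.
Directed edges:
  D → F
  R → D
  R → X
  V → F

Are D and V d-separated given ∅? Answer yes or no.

Yes — D ⊥ V | ∅.

Bayes-Ball from D | ∅ reaches {F,R,X}.
V ∉ reach(D|∅) ⇒ D ⊥ V | ∅.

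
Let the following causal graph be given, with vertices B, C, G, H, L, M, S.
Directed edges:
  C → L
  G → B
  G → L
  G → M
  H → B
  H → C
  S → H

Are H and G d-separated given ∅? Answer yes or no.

Yes — H ⊥ G | ∅.

Bayes-Ball from H | ∅ reaches {B,C,L,S}.
G ∉ reach(H|∅) ⇒ H ⊥ G | ∅.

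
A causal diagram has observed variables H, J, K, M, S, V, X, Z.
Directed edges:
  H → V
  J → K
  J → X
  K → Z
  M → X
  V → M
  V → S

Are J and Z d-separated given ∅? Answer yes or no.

No — J and Z are d-connected given ∅.

Bayes-Ball from J | ∅ reaches {K,X,Z}.
Z ∈ reach(J|∅) ⇒ J ⊥̸ Z | ∅.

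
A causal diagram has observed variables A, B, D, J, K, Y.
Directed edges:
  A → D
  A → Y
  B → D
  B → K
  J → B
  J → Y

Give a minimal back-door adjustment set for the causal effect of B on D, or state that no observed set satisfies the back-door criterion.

desc(B)\{B}={D,K}; candidates ⊆ {A,J,Y}.
∅: B⊥D given ∅ in G with B→· removed — back-door holds.

B→D: minimal back-door set ∅.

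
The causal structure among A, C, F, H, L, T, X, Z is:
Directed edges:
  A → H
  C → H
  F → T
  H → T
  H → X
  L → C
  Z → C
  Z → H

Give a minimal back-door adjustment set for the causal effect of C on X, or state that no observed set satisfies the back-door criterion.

desc(C)\{C}={H,T,X}; candidates ⊆ {A,F,L,Z}.
size 0: {}; under {} C still reaches {H,L,T,X,Z} ∋ X.
{Z}: C⊥X given {Z} in G with C→· removed — back-door holds.

C→X: minimal back-door set {Z}.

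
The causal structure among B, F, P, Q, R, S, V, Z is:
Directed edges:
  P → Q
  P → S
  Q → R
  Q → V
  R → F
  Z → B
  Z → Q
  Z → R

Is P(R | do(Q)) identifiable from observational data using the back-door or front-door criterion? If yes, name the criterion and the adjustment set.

P(R|do(Q)): backdoor, adjust for {Z}.

desc(Q)\{Q}={F,R,V}; candidates ⊆ {B,P,S,Z}.
size 0: {}; under {} Q still reaches {B,F,P,R,S,Z} ∋ R.
{Z}: Q⊥R given {Z} in G with Q→· removed — back-door holds.
P(R|do(Q)) = Σ_{Z} P(R|Q,Z)·P(Z).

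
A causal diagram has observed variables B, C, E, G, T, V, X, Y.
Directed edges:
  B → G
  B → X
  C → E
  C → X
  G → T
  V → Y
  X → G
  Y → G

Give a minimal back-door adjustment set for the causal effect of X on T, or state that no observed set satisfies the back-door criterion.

desc(X)\{X}={G,T}; candidates ⊆ {B,C,E,V,Y}.
size 0: {}; under {} X still reaches {B,C,E,G,T} ∋ T.
{B}: X⊥T given {B} in G with X→· removed — back-door holds.

X→T: minimal back-door set {B}.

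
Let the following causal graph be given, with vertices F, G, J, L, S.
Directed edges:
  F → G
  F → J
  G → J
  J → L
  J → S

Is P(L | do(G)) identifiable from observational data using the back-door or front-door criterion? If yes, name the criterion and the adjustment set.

desc(G)\{G}={J,L,S}; candidates ⊆ {F}.
size 0: {}; under {} G still reaches {F,J,L,S} ∋ L.
{F}: G⊥L given {F} in G with G→· removed — back-door holds.
P(L|do(G)) = Σ_{F} P(L|G,F)·P(F).

P(L|do(G)): backdoor, adjust for {F}.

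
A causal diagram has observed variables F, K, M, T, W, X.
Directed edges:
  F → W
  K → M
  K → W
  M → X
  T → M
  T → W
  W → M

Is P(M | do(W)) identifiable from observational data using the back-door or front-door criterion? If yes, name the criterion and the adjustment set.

P(M|do(W)): backdoor, adjust for {K, T}.

desc(W)\{W}={M,X}; candidates ⊆ {F,K,T}.
size 0: {}; under {} W still reaches {F,K,M,T,X} ∋ M.
size 1: {F}, {K}, {T}; under {F} W still reaches {K,M,T,X} ∋ M.
{K,T}: W⊥M given {K,T} in G with W→· removed — back-door holds.
P(M|do(W)) = Σ_{K,T} P(M|W,K,T)·P(K,T).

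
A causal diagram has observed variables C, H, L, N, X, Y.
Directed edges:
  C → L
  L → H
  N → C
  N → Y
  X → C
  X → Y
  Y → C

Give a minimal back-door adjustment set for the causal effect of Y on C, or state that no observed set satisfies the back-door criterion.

Y→C: minimal back-door set {N, X}.

desc(Y)\{Y}={C,H,L}; candidates ⊆ {N,X}.
size 0: {}; under {} Y still reaches {C,H,L,N,X} ∋ C.
size 1: {N}, {X}; under {N} Y still reaches {C,H,L,X} ∋ C.
{N,X}: Y⊥C given {N,X} in G with Y→· removed — back-door holds.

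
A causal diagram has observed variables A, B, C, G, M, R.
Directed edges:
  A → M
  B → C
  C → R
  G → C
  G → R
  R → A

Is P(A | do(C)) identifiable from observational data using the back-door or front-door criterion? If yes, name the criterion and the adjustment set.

P(A|do(C)): backdoor, adjust for {G}.

desc(C)\{C}={A,M,R}; candidates ⊆ {B,G}.
size 0: {}; under {} C still reaches {A,B,G,M,R} ∋ A.
{G}: C⊥A given {G} in G with C→· removed — back-door holds.
P(A|do(C)) = Σ_{G} P(A|C,G)·P(G).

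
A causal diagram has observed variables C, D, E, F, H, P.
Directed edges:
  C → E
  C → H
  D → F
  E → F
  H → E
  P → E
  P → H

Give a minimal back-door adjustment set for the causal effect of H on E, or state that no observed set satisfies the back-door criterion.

H→E: minimal back-door set {C, P}.

desc(H)\{H}={E,F}; candidates ⊆ {C,D,P}.
size 0: {}; under {} H still reaches {C,E,F,P} ∋ E.
size 1: {C}, {D}, {P}; under {C} H still reaches {E,F,P} ∋ E.
{C,P}: H⊥E given {C,P} in G with H→· removed — back-door holds.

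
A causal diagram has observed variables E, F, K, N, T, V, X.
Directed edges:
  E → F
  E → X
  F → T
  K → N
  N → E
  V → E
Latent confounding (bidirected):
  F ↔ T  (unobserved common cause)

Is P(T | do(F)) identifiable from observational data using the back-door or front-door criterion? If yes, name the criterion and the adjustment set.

P(T|do(F)): not identifiable (no BD/FD set).

desc(F)\{F}={T}; candidates ⊆ {E,K,N,V,X}.
F↔T: latent back-door arc(s) into F.
size 0: {}; under {} F still reaches {E,K,N,T,V,X} ∋ T.
size 1: {E}, {K}, {N} …(+2); under {E} F still reaches {T} ∋ T.
size 2: {E,K}, {E,N}, {E,V} …(+7); under {E,K} F still reaches {T} ∋ T.
F↔T cannot be blocked by any observed set — no back-door set.
No mediator lies on a directed F→…→T path.
Neither criterion identifies P(T|do(F)) in this graph.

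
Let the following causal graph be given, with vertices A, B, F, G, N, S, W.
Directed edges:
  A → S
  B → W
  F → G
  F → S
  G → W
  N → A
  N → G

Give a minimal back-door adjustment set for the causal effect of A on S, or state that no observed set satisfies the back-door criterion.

A→S: minimal back-door set ∅.

desc(A)\{A}={S}; candidates ⊆ {B,F,G,N,W}.
∅: A⊥S given ∅ in G with A→· removed — back-door holds.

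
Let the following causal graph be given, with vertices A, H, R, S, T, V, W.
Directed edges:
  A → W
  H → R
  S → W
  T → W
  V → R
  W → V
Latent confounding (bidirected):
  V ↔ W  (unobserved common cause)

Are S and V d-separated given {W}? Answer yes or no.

Bayes-Ball from S | {W} reaches {A,R,T,V}.
V ∈ reach(S|{W}) ⇒ S ⊥̸ V | {W}.

No — S and V are d-connected given {W}.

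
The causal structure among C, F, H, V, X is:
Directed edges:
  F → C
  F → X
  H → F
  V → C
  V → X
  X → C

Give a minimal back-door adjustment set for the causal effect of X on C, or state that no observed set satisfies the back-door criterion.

desc(X)\{X}={C}; candidates ⊆ {F,H,V}.
size 0: {}; under {} X still reaches {C,F,H,V} ∋ C.
size 1: {F}, {H}, {V}; under {F} X still reaches {C,V} ∋ C.
{F,V}: X⊥C given {F,V} in G with X→· removed — back-door holds.

X→C: minimal back-door set {F, V}.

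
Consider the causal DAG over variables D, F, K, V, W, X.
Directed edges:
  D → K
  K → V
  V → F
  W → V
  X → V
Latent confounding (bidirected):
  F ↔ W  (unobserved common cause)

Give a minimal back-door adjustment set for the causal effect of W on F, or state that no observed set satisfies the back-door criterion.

W→F: no observed back-door set.

desc(W)\{W}={F,V}; candidates ⊆ {D,K,X}.
W↔F: latent back-door arc(s) into W.
size 0: {}; under {} W still reaches {F} ∋ F.
size 1: {D}, {K}, {X}; under {D} W still reaches {F} ∋ F.
size 2: {D,K}, {D,X}, {K,X}; under {D,K} W still reaches {F} ∋ F.
W↔F cannot be blocked by any observed set — no back-door set.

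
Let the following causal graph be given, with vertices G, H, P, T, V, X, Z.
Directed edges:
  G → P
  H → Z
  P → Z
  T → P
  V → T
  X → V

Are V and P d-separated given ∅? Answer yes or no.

No — V and P are d-connected given ∅.

Bayes-Ball from V | ∅ reaches {P,T,X,Z}.
P ∈ reach(V|∅) ⇒ V ⊥̸ P | ∅.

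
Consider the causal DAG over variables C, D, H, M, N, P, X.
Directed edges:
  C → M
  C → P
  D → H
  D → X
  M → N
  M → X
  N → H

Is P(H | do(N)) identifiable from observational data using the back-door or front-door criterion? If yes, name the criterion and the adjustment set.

P(H|do(N)): backdoor, adjust for ∅.

desc(N)\{N}={H}; candidates ⊆ {C,D,M,P,X}.
∅: N⊥H given ∅ in G with N→· removed — back-door holds.
P(H|do(N)) = P(H|N) — no adjustment needed.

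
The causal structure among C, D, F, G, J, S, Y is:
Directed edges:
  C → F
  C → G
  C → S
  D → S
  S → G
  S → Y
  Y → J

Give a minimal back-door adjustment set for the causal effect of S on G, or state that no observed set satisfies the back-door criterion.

desc(S)\{S}={G,J,Y}; candidates ⊆ {C,D,F}.
size 0: {}; under {} S still reaches {C,D,F,G} ∋ G.
{C}: S⊥G given {C} in G with S→· removed — back-door holds.

S→G: minimal back-door set {C}.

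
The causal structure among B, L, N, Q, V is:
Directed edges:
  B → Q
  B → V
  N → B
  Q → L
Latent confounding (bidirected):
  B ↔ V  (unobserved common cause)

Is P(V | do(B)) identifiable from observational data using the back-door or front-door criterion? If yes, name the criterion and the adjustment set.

desc(B)\{B}={L,Q,V}; candidates ⊆ {N}.
B↔V: latent back-door arc(s) into B.
size 0: {}; under {} B still reaches {N,V} ∋ V.
size 1: {N}; under {N} B still reaches {V} ∋ V.
B↔V cannot be blocked by any observed set — no back-door set.
No mediator lies on a directed B→…→V path.
Neither criterion identifies P(V|do(B)) in this graph.

P(V|do(B)): not identifiable (no BD/FD set).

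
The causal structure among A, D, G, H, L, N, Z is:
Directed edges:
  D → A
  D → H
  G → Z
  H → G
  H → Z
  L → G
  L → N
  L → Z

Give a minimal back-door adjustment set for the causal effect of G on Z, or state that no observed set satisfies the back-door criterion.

desc(G)\{G}={Z}; candidates ⊆ {A,D,H,L,N}.
size 0: {}; under {} G still reaches {A,D,H,L,N,Z} ∋ Z.
size 1: {A}, {D}, {H} …(+2); under {A} G still reaches {D,H,L,N,Z} ∋ Z.
{H,L}: G⊥Z given {H,L} in G with G→· removed — back-door holds.

G→Z: minimal back-door set {H, L}.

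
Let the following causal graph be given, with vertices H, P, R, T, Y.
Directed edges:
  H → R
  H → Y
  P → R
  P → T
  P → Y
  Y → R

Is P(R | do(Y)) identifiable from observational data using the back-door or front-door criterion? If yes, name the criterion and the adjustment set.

desc(Y)\{Y}={R}; candidates ⊆ {H,P,T}.
size 0: {}; under {} Y still reaches {H,P,R,T} ∋ R.
size 1: {H}, {P}, {T}; under {H} Y still reaches {P,R,T} ∋ R.
{H,P}: Y⊥R given {H,P} in G with Y→· removed — back-door holds.
P(R|do(Y)) = Σ_{H,P} P(R|Y,H,P)·P(H,P).

P(R|do(Y)): backdoor, adjust for {H, P}.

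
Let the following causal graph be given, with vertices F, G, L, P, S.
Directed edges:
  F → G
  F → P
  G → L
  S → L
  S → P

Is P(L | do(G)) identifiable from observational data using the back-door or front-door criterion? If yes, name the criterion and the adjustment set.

P(L|do(G)): backdoor, adjust for ∅.

desc(G)\{G}={L}; candidates ⊆ {F,P,S}.
∅: G⊥L given ∅ in G with G→· removed — back-door holds.
P(L|do(G)) = P(L|G) — no adjustment needed.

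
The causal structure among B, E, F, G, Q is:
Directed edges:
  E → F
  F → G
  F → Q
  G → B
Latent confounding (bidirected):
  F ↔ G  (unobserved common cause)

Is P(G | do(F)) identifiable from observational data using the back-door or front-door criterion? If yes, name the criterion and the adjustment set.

desc(F)\{F}={B,G,Q}; candidates ⊆ {E}.
F↔G: latent back-door arc(s) into F.
size 0: {}; under {} F still reaches {B,E,G} ∋ G.
size 1: {E}; under {E} F still reaches {B,G} ∋ G.
F↔G cannot be blocked by any observed set — no back-door set.
No mediator lies on a directed F→…→G path.
Neither criterion identifies P(G|do(F)) in this graph.

P(G|do(F)): not identifiable (no BD/FD set).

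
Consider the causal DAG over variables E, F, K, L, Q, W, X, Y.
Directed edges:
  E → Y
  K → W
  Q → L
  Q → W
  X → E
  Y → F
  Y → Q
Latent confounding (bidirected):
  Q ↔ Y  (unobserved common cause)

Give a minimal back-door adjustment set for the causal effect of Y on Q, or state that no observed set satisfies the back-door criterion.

desc(Y)\{Y}={F,L,Q,W}; candidates ⊆ {E,K,X}.
Y↔Q: latent back-door arc(s) into Y.
size 0: {}; under {} Y still reaches {E,L,Q,W,X} ∋ Q.
size 1: {E}, {K}, {X}; under {E} Y still reaches {L,Q,W} ∋ Q.
size 2: {E,K}, {E,X}, {K,X}; under {E,K} Y still reaches {L,Q,W} ∋ Q.
Y↔Q cannot be blocked by any observed set — no back-door set.

Y→Q: no observed back-door set.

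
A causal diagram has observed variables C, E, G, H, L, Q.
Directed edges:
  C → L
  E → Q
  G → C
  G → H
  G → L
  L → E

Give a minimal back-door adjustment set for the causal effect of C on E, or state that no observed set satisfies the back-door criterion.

desc(C)\{C}={E,L,Q}; candidates ⊆ {G,H}.
size 0: {}; under {} C still reaches {E,G,H,L,Q} ∋ E.
{G}: C⊥E given {G} in G with C→· removed — back-door holds.

C→E: minimal back-door set {G}.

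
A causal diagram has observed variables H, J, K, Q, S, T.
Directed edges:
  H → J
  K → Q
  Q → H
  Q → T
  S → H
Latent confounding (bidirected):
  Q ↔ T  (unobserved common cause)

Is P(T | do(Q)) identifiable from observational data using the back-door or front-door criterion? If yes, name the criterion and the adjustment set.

desc(Q)\{Q}={H,J,T}; candidates ⊆ {K,S}.
Q↔T: latent back-door arc(s) into Q.
size 0: {}; under {} Q still reaches {K,T} ∋ T.
size 1: {K}, {S}; under {K} Q still reaches {T} ∋ T.
size 2: {K,S}; under {K,S} Q still reaches {T} ∋ T.
Q↔T cannot be blocked by any observed set — no back-door set.
No mediator lies on a directed Q→…→T path.
Neither criterion identifies P(T|do(Q)) in this graph.

P(T|do(Q)): not identifiable (no BD/FD set).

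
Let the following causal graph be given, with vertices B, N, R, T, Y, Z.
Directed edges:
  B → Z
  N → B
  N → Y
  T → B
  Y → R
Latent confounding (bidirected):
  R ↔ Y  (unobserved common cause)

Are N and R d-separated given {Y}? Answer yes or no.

No — N and R are d-connected given {Y}.

Bayes-Ball from N | {Y} reaches {B,R,Z}.
R ∈ reach(N|{Y}) ⇒ N ⊥̸ R | {Y}.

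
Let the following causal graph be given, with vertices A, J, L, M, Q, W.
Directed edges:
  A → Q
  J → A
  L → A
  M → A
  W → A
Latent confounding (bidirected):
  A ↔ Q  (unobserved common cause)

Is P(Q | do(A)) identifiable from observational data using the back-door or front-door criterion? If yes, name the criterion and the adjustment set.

P(Q|do(A)): not identifiable (no BD/FD set).

desc(A)\{A}={Q}; candidates ⊆ {J,L,M,W}.
A↔Q: latent back-door arc(s) into A.
size 0: {}; under {} A still reaches {J,L,M,Q,W} ∋ Q.
size 1: {J}, {L}, {M} …(+1); under {J} A still reaches {L,M,Q,W} ∋ Q.
size 2: {J,L}, {J,M}, {J,W} …(+3); under {J,L} A still reaches {M,Q,W} ∋ Q.
A↔Q cannot be blocked by any observed set — no back-door set.
No mediator lies on a directed A→…→Q path.
Neither criterion identifies P(Q|do(A)) in this graph.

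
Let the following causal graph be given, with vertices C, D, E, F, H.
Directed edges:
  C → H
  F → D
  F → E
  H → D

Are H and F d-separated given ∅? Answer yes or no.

Bayes-Ball from H | ∅ reaches {C,D}.
F ∉ reach(H|∅) ⇒ H ⊥ F | ∅.

Yes — H ⊥ F | ∅.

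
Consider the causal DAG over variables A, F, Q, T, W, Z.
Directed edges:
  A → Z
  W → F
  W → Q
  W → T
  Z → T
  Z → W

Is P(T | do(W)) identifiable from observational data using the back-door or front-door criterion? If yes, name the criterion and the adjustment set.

desc(W)\{W}={F,Q,T}; candidates ⊆ {A,Z}.
size 0: {}; under {} W still reaches {A,T,Z} ∋ T.
{Z}: W⊥T given {Z} in G with W→· removed — back-door holds.
P(T|do(W)) = Σ_{Z} P(T|W,Z)·P(Z).

P(T|do(W)): backdoor, adjust for {Z}.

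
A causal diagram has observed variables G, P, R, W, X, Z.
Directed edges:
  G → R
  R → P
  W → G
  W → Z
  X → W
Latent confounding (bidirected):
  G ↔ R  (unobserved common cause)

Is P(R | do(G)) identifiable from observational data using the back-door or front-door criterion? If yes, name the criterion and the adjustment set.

desc(G)\{G}={P,R}; candidates ⊆ {W,X,Z}.
G↔R: latent back-door arc(s) into G.
size 0: {}; under {} G still reaches {P,R,W,X,Z} ∋ R.
size 1: {W}, {X}, {Z}; under {W} G still reaches {P,R} ∋ R.
size 2: {W,X}, {W,Z}, {X,Z}; under {W,X} G still reaches {P,R} ∋ R.
G↔R cannot be blocked by any observed set — no back-door set.
No mediator lies on a directed G→…→R path.
Neither criterion identifies P(R|do(G)) in this graph.

P(R|do(G)): not identifiable (no BD/FD set).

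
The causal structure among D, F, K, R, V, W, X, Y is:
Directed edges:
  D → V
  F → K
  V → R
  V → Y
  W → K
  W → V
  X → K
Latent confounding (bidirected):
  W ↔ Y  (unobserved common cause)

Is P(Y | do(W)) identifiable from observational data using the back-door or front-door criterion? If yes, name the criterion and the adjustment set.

P(Y|do(W)): frontdoor, adjust for {V}.

desc(W)\{W}={K,R,V,Y}; candidates ⊆ {D,F,X}.
W↔Y: latent back-door arc(s) into W.
size 0: {}; under {} W still reaches {Y} ∋ Y.
size 1: {D}, {F}, {X}; under {D} W still reaches {Y} ∋ Y.
size 2: {D,F}, {D,X}, {F,X}; under {D,F} W still reaches {Y} ∋ Y.
W↔Y cannot be blocked by any observed set — no back-door set.
{V}: (i) intercepts every directed W→Y path; (ii) no back-door W→{V}; (iii) {W} blocks every back-door {V}→Y. Front-door holds.
P(Y|do(W)) = Σ_{V} P(V|W) Σ_{W'} P(Y|V,W')P(W').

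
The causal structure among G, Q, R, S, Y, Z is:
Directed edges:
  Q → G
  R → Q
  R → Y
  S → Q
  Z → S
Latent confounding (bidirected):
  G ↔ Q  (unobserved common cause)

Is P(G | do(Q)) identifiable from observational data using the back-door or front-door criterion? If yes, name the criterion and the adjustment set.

desc(Q)\{Q}={G}; candidates ⊆ {R,S,Y,Z}.
Q↔G: latent back-door arc(s) into Q.
size 0: {}; under {} Q still reaches {G,R,S,Y,Z} ∋ G.
size 1: {R}, {S}, {Y} …(+1); under {R} Q still reaches {G,S,Z} ∋ G.
size 2: {R,S}, {R,Y}, {R,Z} …(+3); under {R,S} Q still reaches {G} ∋ G.
Q↔G cannot be blocked by any observed set — no back-door set.
No mediator lies on a directed Q→…→G path.
Neither criterion identifies P(G|do(Q)) in this graph.

P(G|do(Q)): not identifiable (no BD/FD set).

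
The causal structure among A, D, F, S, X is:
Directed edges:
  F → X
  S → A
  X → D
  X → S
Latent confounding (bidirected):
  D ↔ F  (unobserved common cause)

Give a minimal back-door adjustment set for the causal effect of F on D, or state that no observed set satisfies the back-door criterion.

desc(F)\{F}={A,D,S,X}; candidates ⊆ {—}.
F↔D: latent back-door arc(s) into F.
size 0: {}; under {} F still reaches {D} ∋ D.
F↔D cannot be blocked by any observed set — no back-door set.

F→D: no observed back-door set.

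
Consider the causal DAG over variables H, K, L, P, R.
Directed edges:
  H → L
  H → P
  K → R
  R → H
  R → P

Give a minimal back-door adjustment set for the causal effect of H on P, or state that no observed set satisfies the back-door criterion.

H→P: minimal back-door set {R}.

desc(H)\{H}={L,P}; candidates ⊆ {K,R}.
size 0: {}; under {} H still reaches {K,P,R} ∋ P.
{R}: H⊥P given {R} in G with H→· removed — back-door holds.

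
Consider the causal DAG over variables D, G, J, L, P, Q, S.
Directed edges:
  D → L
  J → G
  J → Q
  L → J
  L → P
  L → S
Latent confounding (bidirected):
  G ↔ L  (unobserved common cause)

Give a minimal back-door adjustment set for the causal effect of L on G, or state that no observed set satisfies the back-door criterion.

desc(L)\{L}={G,J,P,Q,S}; candidates ⊆ {D}.
L↔G: latent back-door arc(s) into L.
size 0: {}; under {} L still reaches {D,G} ∋ G.
size 1: {D}; under {D} L still reaches {G} ∋ G.
L↔G cannot be blocked by any observed set — no back-door set.

L→G: no observed back-door set.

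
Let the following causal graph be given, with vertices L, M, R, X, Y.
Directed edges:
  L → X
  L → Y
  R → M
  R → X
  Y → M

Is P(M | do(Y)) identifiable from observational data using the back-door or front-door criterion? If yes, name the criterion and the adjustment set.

desc(Y)\{Y}={M}; candidates ⊆ {L,R,X}.
∅: Y⊥M given ∅ in G with Y→· removed — back-door holds.
P(M|do(Y)) = P(M|Y) — no adjustment needed.

P(M|do(Y)): backdoor, adjust for ∅.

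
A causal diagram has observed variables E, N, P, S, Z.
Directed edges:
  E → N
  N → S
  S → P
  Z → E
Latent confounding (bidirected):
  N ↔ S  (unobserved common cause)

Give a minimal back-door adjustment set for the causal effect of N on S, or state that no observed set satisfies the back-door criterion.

N→S: no observed back-door set.

desc(N)\{N}={P,S}; candidates ⊆ {E,Z}.
N↔S: latent back-door arc(s) into N.
size 0: {}; under {} N still reaches {E,P,S,Z} ∋ S.
size 1: {E}, {Z}; under {E} N still reaches {P,S} ∋ S.
size 2: {E,Z}; under {E,Z} N still reaches {P,S} ∋ S.
N↔S cannot be blocked by any observed set — no back-door set.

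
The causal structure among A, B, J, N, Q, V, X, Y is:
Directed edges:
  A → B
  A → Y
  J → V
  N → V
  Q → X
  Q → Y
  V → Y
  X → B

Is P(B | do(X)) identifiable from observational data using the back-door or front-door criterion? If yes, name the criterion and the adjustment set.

P(B|do(X)): backdoor, adjust for ∅.

desc(X)\{X}={B}; candidates ⊆ {A,J,N,Q,V,Y}.
∅: X⊥B given ∅ in G with X→· removed — back-door holds.
P(B|do(X)) = P(B|X) — no adjustment needed.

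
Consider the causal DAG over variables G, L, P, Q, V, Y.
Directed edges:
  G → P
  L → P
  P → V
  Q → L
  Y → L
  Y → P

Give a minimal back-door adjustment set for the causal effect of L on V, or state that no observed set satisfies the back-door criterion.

desc(L)\{L}={P,V}; candidates ⊆ {G,Q,Y}.
size 0: {}; under {} L still reaches {P,Q,V,Y} ∋ V.
{Y}: L⊥V given {Y} in G with L→· removed — back-door holds.

L→V: minimal back-door set {Y}.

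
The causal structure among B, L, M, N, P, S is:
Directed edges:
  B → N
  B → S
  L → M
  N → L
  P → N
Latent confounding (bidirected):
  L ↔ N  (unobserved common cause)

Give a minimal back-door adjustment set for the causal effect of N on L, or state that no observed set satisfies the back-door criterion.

N→L: no observed back-door set.

desc(N)\{N}={L,M}; candidates ⊆ {B,P,S}.
N↔L: latent back-door arc(s) into N.
size 0: {}; under {} N still reaches {B,L,M,P,S} ∋ L.
size 1: {B}, {P}, {S}; under {B} N still reaches {L,M,P} ∋ L.
size 2: {B,P}, {B,S}, {P,S}; under {B,P} N still reaches {L,M} ∋ L.
N↔L cannot be blocked by any observed set — no back-door set.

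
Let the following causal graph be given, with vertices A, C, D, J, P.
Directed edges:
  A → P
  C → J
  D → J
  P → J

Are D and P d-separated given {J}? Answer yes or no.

No — D and P are d-connected given {J}.

Bayes-Ball from D | {J} reaches {A,C,P}.
P ∈ reach(D|{J}) ⇒ D ⊥̸ P | {J}.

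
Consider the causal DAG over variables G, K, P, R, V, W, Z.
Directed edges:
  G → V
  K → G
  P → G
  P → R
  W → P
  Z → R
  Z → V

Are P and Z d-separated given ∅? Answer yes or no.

Yes — P ⊥ Z | ∅.

Bayes-Ball from P | ∅ reaches {G,R,V,W}.
Z ∉ reach(P|∅) ⇒ P ⊥ Z | ∅.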